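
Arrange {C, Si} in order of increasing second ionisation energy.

Si, C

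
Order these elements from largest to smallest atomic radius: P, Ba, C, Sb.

Ba > Sb > P > C

C is in period 2, group 14; P is in period 3, group 15; Sb is in period 5, group 15; Ba is in period 6, group 2.
Atomic radius shrinks across a period as nuclear charge pulls the same shell inward, and grows down a group as new shells are added.
These span different periods and groups, so the two trends combine.
P > C: the two effects oppose for this pair; the down-group effect wins (111 vs 75 pm).
Sb > P: they share group 15; the group trend gives Sb the larger value.
Ba > Sb: relative to Sb, both the across-period and down-group shifts push Ba's atomic radius up.
Tabulated atomic radius (pm): C 75, P 111, Sb 140, Ba 196.
So from largest to smallest: Ba > Sb > P > C.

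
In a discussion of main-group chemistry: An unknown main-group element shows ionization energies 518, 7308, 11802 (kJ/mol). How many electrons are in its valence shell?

1

Look for the largest jump between consecutive ionization energies: IE2/IE1 ≈ 14.1, far larger than any earlier ratio.
That jump marks the point where a core electron is being removed. So the atom has 1 valence electron.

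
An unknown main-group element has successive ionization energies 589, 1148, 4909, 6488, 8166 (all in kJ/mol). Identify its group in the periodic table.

Group 2

Look for the largest jump between consecutive ionization energies: IE3/IE2 ≈ 4.3, far larger than any earlier ratio.
That jump marks the point where a core electron is being removed. So the atom has 2 valence electrons.
A main-group element with 2 valence electrons is in group 2.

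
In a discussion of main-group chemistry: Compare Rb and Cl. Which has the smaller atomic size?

Cl

Cl is in period 3, group 17; Rb is in period 5, group 1.
Moving right in a period, electrons are added to the same shell under a stronger nuclear pull, so atoms get smaller; moving down, a new shell is opened and atoms get larger.
These span different periods and groups, so the two trends combine.
Rb > Cl: relative to Cl, both the across-period and down-group shifts push Rb's atomic radius up.
Approximate values (pm): Cl 99, Rb 210.
So Cl has the smaller atomic size (Cl < Rb).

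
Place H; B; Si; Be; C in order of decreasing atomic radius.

H is in period 1, group 1; Be is in period 2, group 2; B is in period 2, group 13; C is in period 2, group 14; Si is in period 3, group 14.
Across a period the added protons contract the valence shell; down a group each new principal shell makes the atom larger.
These span different periods and groups, so the two trends combine.
C > H: period and group pull opposite ways; the down-group shift dominates (75 vs 32 pm).
B > C: B lies to the left of C in period 2, so the across-period effect alone puts B larger.
Be > B: both are in period 2; the period trend gives Be the larger value.
Si > Be: the two effects oppose for this pair; the down-group effect wins (116 vs 102 pm).
For reference (pm): H 32, Be 102, B 85, C 75, Si 116.
So from largest to smallest: Si > Be > B > C > H.

Si, Be, B, C, H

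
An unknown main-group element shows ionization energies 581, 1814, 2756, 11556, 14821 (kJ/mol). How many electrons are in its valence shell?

3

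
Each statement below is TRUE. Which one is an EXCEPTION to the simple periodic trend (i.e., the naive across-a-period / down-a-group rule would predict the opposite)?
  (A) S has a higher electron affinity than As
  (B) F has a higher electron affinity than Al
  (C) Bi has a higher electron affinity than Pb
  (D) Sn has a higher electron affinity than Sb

(D)

The general trend: electron affinity increases across a period and decreases down a group.
(A) S (period 3, group 16) vs As (period 4, group 15): the stated order agrees with the simple trend.
(B) F (period 2, group 17) vs Al (period 3, group 13): the stated order agrees with the simple trend.
(C) Bi (period 6, group 15) vs Pb (period 6, group 14): the stated order agrees with the simple trend.
(D) Sn (period 5, group 14) vs Sb (period 5, group 15): the stated order contradicts the simple trend.
The exception is (D): adding an electron to Sb's half-filled 5p³ is unfavourable, so Sn has the more exothermic EA.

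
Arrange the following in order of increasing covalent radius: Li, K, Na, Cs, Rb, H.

H, Li, Na, K, Rb, Cs

Atomic radius shrinks across a period as nuclear charge pulls the same shell inward, and grows down a group as new shells are added.
All are in group 1, so atomic radius increases down the group.
So from smallest to largest: H < Li < Na < K < Rb < Cs.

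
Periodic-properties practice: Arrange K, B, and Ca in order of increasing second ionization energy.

Ca < B < K

The second ionization energy removes an electron from the +1 ion. For each element: K⁺ is the bare [Ar] core; B⁺ still has 2 valence electrons; Ca⁺ still has 1 valence electron.
Core electrons are held far more tightly than valence electrons, so K tops the IE_2 order.
Valence configurations: B⁺ [He]2s², Ca⁺ [Ar]4s¹.
The numbers (kJ/mol): K 3052, B 2427, Ca 1145.
So the second ionization energies run Ca < B < K.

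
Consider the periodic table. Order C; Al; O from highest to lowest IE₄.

Al, O, C

IE_4 is the cost of taking one more electron from the +3 cation: C³⁺ still has 1 valence electron; Al³⁺ is the bare [Ne] core; O³⁺ still has 3 valence electrons.
Pulling an electron out of a noble-gas core costs far more than removing a remaining valence electron, so Al sits at the high end of IE_4.
Valence configurations: C³⁺ [He]2s¹, O³⁺ [He]2s²2p¹.
Tabulated IE_4 (kJ/mol): C 6223, Al 11577, O 7469.
Putting it together, IE_4: C < O < Al.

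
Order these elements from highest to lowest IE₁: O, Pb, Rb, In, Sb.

O > Sb > Pb > In > Rb

O is in period 2, group 16; Rb is in period 5, group 1; In is in period 5, group 13; Sb is in period 5, group 15; Pb is in period 6, group 14.
First ionization energy rises across a period (greater Z_eff holds electrons more tightly) and falls down a group (valence electrons are farther from the nucleus).
Here both period and group differ, so the two effects have to be weighed against each other.
In > Rb: In lies to the right of Rb in period 5, so the across-period effect alone puts In higher.
Pb > In: period and group pull opposite ways; the across-period shift dominates (716 vs 558 kJ/mol).
Sb > Pb: both effects reinforce here, so Sb is clearly the higher of the two.
O > Sb: both effects reinforce here, so O is clearly the higher of the two.
Approximate values (kJ/mol): O 1314, Rb 403, In 558, Sb 831, Pb 716.
So from highest to lowest: O > Sb > Pb > In > Rb.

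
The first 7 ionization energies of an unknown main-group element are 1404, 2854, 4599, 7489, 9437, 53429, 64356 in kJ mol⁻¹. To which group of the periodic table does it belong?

Group 15

Look for the largest jump between consecutive ionization energies: IE6/IE5 ≈ 5.7, far larger than any earlier ratio.
That jump marks the point where a core electron is being removed. So the atom has 5 valence electrons.
A main-group element with 5 valence electrons is in group 15.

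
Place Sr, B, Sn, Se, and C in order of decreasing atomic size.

B is in period 2, group 13; C is in period 2, group 14; Se is in period 4, group 16; Sr is in period 5, group 2; Sn is in period 5, group 14.
Radius decreases left→right (rising Z_eff, same n) and increases top→bottom (higher n).
Here both period and group differ, so the two effects have to be weighed against each other.
B > C: B lies to the left of C in period 2, so the across-period effect alone puts B larger.
Se > B: the two effects oppose for this pair; the down-group effect wins (116 vs 85 pm).
Sn > Se: relative to Se, both the across-period and down-group shifts push Sn's atomic radius up.
Sr > Sn: Sr lies to the left of Sn in period 5, so the across-period effect alone puts Sr larger.
Approximate values (pm): B 85, C 75, Se 116, Sr 185, Sn 140.
So from largest to smallest: Sr > Sn > Se > B > C.

Sr > Sn > Se > B > C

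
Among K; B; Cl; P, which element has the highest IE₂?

K

Consider each +1 ion: K⁺ is the bare [Ar] core; B⁺ still has 2 valence electrons; Cl⁺ still has 6 valence electrons; P⁺ still has 4 valence electrons.
Core electrons are held far more tightly than valence electrons, so K tops the IE_2 order.
Valence configurations: B⁺ [He]2s², Cl⁺ [Ne]3s²3p⁴, P⁺ [Ne]3s²3p².
The numbers (kJ/mol): K 3052, B 2427, Cl 2298, P 1907.
Hence IE_2: P < Cl < B < K.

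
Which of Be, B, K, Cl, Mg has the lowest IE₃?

B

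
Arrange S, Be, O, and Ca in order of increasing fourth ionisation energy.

S < Ca < O < Be

After 3 electrons have been removed, what remains? S³⁺ still has 3 valence electrons; Be³⁺ is already 1 electron into the core; O³⁺ still has 3 valence electrons; Ca³⁺ is already 1 electron into the core.
Usually core removal costs more than valence removal, but here the competition is close: a tightly held n=2 valence electron can cost more to remove than an n=3 core electron, so the actual values have to decide it.
Valence configurations: S³⁺ [Ne]3s²3p¹, O³⁺ [He]2s²2p¹.
Approximate IE_4 values (kJ/mol): S 4556, Be 21007, O 7469, Ca 6491.
Hence IE_4: S < Ca < O < Be.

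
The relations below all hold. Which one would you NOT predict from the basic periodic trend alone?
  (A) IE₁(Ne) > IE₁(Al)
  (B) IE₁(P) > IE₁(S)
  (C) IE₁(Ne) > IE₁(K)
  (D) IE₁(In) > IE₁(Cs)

(B)

The general trend: IE₁ increases across a period and decreases down a group.
(A) Ne (period 2, group 18) vs Al (period 3, group 13): the stated order agrees with the simple trend.
(B) P (period 3, group 15) vs S (period 3, group 16): the stated order contradicts the simple trend.
(C) Ne (period 2, group 18) vs K (period 4, group 1): the stated order agrees with the simple trend.
(D) In (period 5, group 13) vs Cs (period 6, group 1): the stated order agrees with the simple trend.
The exception is (B): S (3p⁴) ionizes more easily than half-filled P (3p³) because the paired 3p electron in S is pushed out by e⁻–e⁻ repulsion.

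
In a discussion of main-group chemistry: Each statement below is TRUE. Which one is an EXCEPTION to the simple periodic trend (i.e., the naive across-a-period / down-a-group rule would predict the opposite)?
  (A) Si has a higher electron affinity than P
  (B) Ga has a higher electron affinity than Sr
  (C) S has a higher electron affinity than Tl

(A)

The general trend: electron affinity increases across a period and decreases down a group.
(A) Si (period 3, group 14) vs P (period 3, group 15): the stated order contradicts the simple trend.
(B) Ga (period 4, group 13) vs Sr (period 5, group 2): the stated order agrees with the simple trend.
(C) S (period 3, group 16) vs Tl (period 6, group 13): the stated order agrees with the simple trend.
The exception is (A): adding an electron to P's half-filled 3p³ is unfavourable, so Si (3p²) has the more exothermic EA.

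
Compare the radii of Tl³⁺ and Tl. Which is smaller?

Forming Tl³⁺ removes 3 electrons from Tl. Fewer electrons for the same nuclear charge means less shielding and a higher Z_eff on the remaining electrons, and for main-group metals the entire outer shell is lost.
A cation is smaller than its parent atom: Tl³⁺ < Tl.

Tl³⁺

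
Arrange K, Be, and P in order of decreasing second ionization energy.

After 1 electron has been removed, what remains? K⁺ is the bare [Ar] core; Be⁺ still has 1 valence electron; P⁺ still has 4 valence electrons.
Breaking into a closed-shell core is much more expensive than removing a leftover valence electron — K has the largest IE_2 here.
Valence configurations: Be⁺ [He]2s¹, P⁺ [Ne]3s²3p².
Approximate IE_2 values (kJ/mol): K 3052, Be 1757, P 1907.
Overall IE_2 order: Be < P < K.

K > P > Be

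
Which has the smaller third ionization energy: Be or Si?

The third ionization energy removes an electron from the +2 ion. For each element: Be²⁺ is the bare [He] core; Si²⁺ still has 2 valence electrons.
Breaking into a closed-shell core is much more expensive than removing a leftover valence electron — Be has the largest IE_3 here.
Approximate IE_3 values (kJ/mol): Be 14849, Si 3232.
Overall IE_3 order: Si < Be.

Si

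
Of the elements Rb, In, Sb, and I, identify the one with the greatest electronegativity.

I

Rb is in period 5, group 1; In is in period 5, group 13; Sb is in period 5, group 15; I is in period 5, group 17.
Electronegativity increases across a period and decreases down a group, tracking effective nuclear charge and atomic size.
All lie in period 5, so electronegativity increases left to right.
The greatest electronegativity among these belongs to I.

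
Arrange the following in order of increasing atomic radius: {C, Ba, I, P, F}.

C is in period 2, group 14; F is in period 2, group 17; P is in period 3, group 15; I is in period 5, group 17; Ba is in period 6, group 2.
Atomic radius shrinks across a period as nuclear charge pulls the same shell inward, and grows down a group as new shells are added.
These span different periods and groups, so the two trends combine.
C > F: both are in period 2; the period trend gives C the larger value.
P > C: the two effects oppose for this pair; the down-group effect wins (111 vs 75 pm).
I > P: the two effects oppose for this pair; the down-group effect wins (133 vs 111 pm).
Ba > I: relative to I, both the across-period and down-group shifts push Ba's atomic radius up.
For reference (pm): C 75, F 64, P 111, I 133, Ba 196.
So from smallest to largest: F < C < P < I < Ba.

F < C < P < I < Ba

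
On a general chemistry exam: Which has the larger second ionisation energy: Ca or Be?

Be

After 1 electron has been removed, what remains? Ca⁺ still has 1 valence electron; Be⁺ still has 1 valence electron.
All are still removing valence electrons, so compare the +1 ions as you would atoms: IE_2 generally rises across a period (higher Z_eff) and falls down a group (larger shell), subject to the usual subshell exceptions.
Valence configurations: Ca⁺ [Ar]4s¹, Be⁺ [He]2s¹.
Approximate IE_2 values (kJ/mol): Ca 1145, Be 1757.
Putting it together, IE_2: Ca < Be.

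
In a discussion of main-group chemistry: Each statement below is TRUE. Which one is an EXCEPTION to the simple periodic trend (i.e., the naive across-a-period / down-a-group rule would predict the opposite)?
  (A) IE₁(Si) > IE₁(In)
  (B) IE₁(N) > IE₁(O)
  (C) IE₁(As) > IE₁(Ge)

(B)

The general trend: first ionization energy increases across a period and decreases down a group.
(A) Si (period 3, group 14) vs In (period 5, group 13): the stated order agrees with the simple trend.
(B) N (period 2, group 15) vs O (period 2, group 16): the stated order contradicts the simple trend.
(C) As (period 4, group 15) vs Ge (period 4, group 14): the stated order agrees with the simple trend.
The exception is (B): pairing an electron in O's 2p⁴ costs repulsion energy, so O ionizes more easily than half-filled N (2p³).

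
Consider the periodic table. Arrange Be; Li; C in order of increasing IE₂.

Be < C < Li

IE_2 is the cost of taking one more electron from the +1 cation: Be⁺ still has 1 valence electron; Li⁺ is the bare [He] core; C⁺ still has 3 valence electrons.
Breaking into a closed-shell core is much more expensive than removing a leftover valence electron — Li has the largest IE_2 here.
Valence configurations: Be⁺ [He]2s¹, C⁺ [He]2s²2p¹.
Tabulated IE_2 (kJ/mol): Be 1757, Li 7298, C 2353.
Hence IE_2: Be < C < Li.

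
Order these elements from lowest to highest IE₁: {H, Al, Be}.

Al < Be < H

H is in period 1, group 1; Be is in period 2, group 2; Al is in period 3, group 13.
IE₁ increases left→right with effective nuclear charge and decreases top→bottom as the valence shell moves farther out.
These sit on a diagonal, where the across-period and down-group effects partly cancel.
Be > Al: period and group pull opposite ways; the down-group shift dominates (900 vs 578 kJ/mol).
H > Be: period and group pull opposite ways; the down-group shift dominates (1312 vs 900 kJ/mol).
For reference (kJ/mol): H 1312, Be 900, Al 578.
So from lowest to highest: Al < Be < H.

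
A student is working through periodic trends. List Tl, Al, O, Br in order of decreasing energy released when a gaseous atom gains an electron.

O is in period 2, group 16; Al is in period 3, group 13; Br is in period 4, group 17; Tl is in period 6, group 13.
Atoms with high Z_eff and room in the valence shell (especially the halogens) have the most exothermic electron affinities.
Here both period and group differ, so the two effects have to be weighed against each other.
Al > Tl: they share group 13; the group trend gives Al the larger value.
O > Al: relative to Al, both the across-period and down-group shifts push O's electron affinity up.
Br > O: period and group pull opposite ways; the across-period shift dominates (325 vs 141 kJ/mol).
Approximate values (kJ/mol): O 141, Al 42, Br 325, Tl 19.
So from highest to lowest: Br > O > Al > Tl.

Br > O > Al > Tl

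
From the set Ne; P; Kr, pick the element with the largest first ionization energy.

Ne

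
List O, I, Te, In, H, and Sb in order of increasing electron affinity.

In, H, Sb, O, Te, I

H is in period 1, group 1; O is in period 2, group 16; In is in period 5, group 13; Sb is in period 5, group 15; Te is in period 5, group 16; I is in period 5, group 17.
EA tends to increase across a period and decrease down a group, though the pattern is less regular than for IE or radius.
Neither a single period nor a single group — weigh both effects.
H > In: the two effects oppose for this pair; the down-group effect wins (73 vs 29 kJ/mol).
Sb > H: the two effects oppose for this pair; the across-period effect wins (103 vs 73 kJ/mol).
O > Sb: both effects reinforce here, so O is clearly the higher of the two.
Te > O: this pair runs against the simple trend — see the exception note.
I > Te: I lies to the right of Te in period 5, so the across-period effect alone puts I higher.
Note the exception: Te has a higher electron affinity than O, contrary to the simple trend — O's compact 2p subshell gives strong electron–electron repulsion on the added electron.
Tabulated electron affinity (kJ/mol): H 73, O 141, In 29, Sb 103, Te 190, I 295.
So from lowest to highest: In < H < Sb < O < Te < I.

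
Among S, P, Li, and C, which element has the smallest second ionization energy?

P

The second ionization energy removes an electron from the +1 ion. For each element: S⁺ still has 5 valence electrons; P⁺ still has 4 valence electrons; Li⁺ is the bare [He] core; C⁺ still has 3 valence electrons.
Pulling an electron out of a noble-gas core costs far more than removing a remaining valence electron, so Li sits at the high end of IE_2.
Valence configurations: S⁺ [Ne]3s²3p³, P⁺ [Ne]3s²3p², C⁺ [He]2s²2p¹.
Tabulated IE_2 (kJ/mol): S 2252, P 1907, Li 7298, C 2353.
Overall IE_2 order: P < S < C < Li.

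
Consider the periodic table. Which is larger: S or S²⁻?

Forming S²⁻ adds 2 electrons to S. More electron–electron repulsion in the same shell, with unchanged nuclear charge, lets the cloud expand.
An anion is larger than its parent atom: S²⁻ > S.

S²⁻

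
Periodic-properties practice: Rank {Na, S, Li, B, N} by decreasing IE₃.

Li > Na > N > B > S

The third ionization energy removes an electron from the +2 ion. For each element: Na²⁺ is already 1 electron into the core; S²⁺ still has 4 valence electrons; Li²⁺ is already 1 electron into the core; B²⁺ still has 1 valence electron; N²⁺ still has 3 valence electrons.
Breaking into a closed-shell core is much more expensive than removing a leftover valence electron — Na and Li have the largest IE_3 here.
Valence configurations: S²⁺ [Ne]3s²3p², B²⁺ [He]2s¹, N²⁺ [He]2s²2p¹.
The numbers (kJ/mol): Na 6910, S 3357, Li 11815, B 3660, N 4578.
Hence IE_3: S < B < N < Na < Li.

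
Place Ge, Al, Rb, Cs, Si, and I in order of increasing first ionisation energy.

Al is in period 3, group 13; Si is in period 3, group 14; Ge is in period 4, group 14; Rb is in period 5, group 1; I is in period 5, group 17; Cs is in period 6, group 1.
Across a period the outer electron is held more tightly (higher IE₁); down a group it sits in a higher shell, more shielded, and comes off more easily.
Here both period and group differ, so the two effects have to be weighed against each other.
Rb > Cs: they share group 1; the group trend gives Rb the larger value.
Al > Rb: both effects reinforce here, so Al is clearly the higher of the two.
Ge > Al: the two effects oppose for this pair; the across-period effect wins (762 vs 578 kJ/mol).
Si > Ge: Si sits above Ge in group 14, so the down-group effect alone puts Si higher.
I > Si: period and group pull opposite ways; the across-period shift dominates (1008 vs 786 kJ/mol).
Approximate values (kJ/mol): Al 578, Si 786, Ge 762, Rb 403, I 1008, Cs 376.
So from lowest to highest: Cs < Rb < Al < Ge < Si < I.

Cs, Rb, Al, Ge, Si, I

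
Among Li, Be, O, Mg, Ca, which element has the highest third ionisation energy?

Consider each +2 ion: Li²⁺ is already 1 electron into the core; Be²⁺ is the bare [He] core; O²⁺ still has 4 valence electrons; Mg²⁺ is the bare [Ne] core; Ca²⁺ is the bare [Ar] core.
Usually core removal costs more than valence removal, but here the competition is close: a tightly held n=2 valence electron can cost more to remove than an n=3 core electron, so the actual values have to decide it.
Tabulated IE_3 (kJ/mol): Li 11815, Be 14849, O 5300, Mg 7733, Ca 4912.
Hence IE_3: Ca < O < Mg < Li < Be.

Be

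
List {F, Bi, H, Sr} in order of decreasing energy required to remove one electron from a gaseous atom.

F > H > Bi > Sr

H is in period 1, group 1; F is in period 2, group 17; Sr is in period 5, group 2; Bi is in period 6, group 15.
Across a period the outer electron is held more tightly (higher IE₁); down a group it sits in a higher shell, more shielded, and comes off more easily.
These span different periods and groups, so the two trends combine.
Bi > Sr: period and group pull opposite ways; the across-period shift dominates (703 vs 550 kJ/mol).
H > Bi: the two effects oppose for this pair; the down-group effect wins (1312 vs 703 kJ/mol).
F > H: the two effects oppose for this pair; the across-period effect wins (1681 vs 1312 kJ/mol).
For reference (kJ/mol): H 1312, F 1681, Sr 550, Bi 703.
So from highest to lowest: F > H > Bi > Sr.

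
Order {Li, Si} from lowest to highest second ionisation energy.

Si < Li

Consider each +1 ion: Li⁺ is the bare [He] core; Si⁺ still has 3 valence electrons.
Pulling an electron out of a noble-gas core costs far more than removing a remaining valence electron, so Li sits at the high end of IE_2.
Tabulated IE_2 (kJ/mol): Li 7298, Si 1577.
So the second ionization energies run Si < Li.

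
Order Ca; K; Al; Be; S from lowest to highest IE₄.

S, K, Ca, Al, Be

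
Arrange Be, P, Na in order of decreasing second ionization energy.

Na > P > Be

The second ionization energy removes an electron from the +1 ion. For each element: Be⁺ still has 1 valence electron; P⁺ still has 4 valence electrons; Na⁺ is the bare [Ne] core.
Pulling an electron out of a noble-gas core costs far more than removing a remaining valence electron, so Na sits at the high end of IE_2.
Valence configurations: Be⁺ [He]2s¹, P⁺ [Ne]3s²3p².
Approximate IE_2 values (kJ/mol): Be 1757, P 1907, Na 4562.
Putting it together, IE_2: Be < P < Na.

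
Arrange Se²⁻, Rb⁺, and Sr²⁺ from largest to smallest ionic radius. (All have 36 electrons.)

Se²⁻ > Rb⁺ > Sr²⁺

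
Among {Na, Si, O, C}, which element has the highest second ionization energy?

Na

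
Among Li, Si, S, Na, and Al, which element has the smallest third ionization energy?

Al

Consider each +2 ion: Li²⁺ is already 1 electron into the core; Si²⁺ still has 2 valence electrons; S²⁺ still has 4 valence electrons; Na²⁺ is already 1 electron into the core; Al²⁺ still has 1 valence electron.
Core electrons are held far more tightly than valence electrons, so Na and Li top the IE_3 order.
Valence configurations: Si²⁺ [Ne]3s², S²⁺ [Ne]3s²3p², Al²⁺ [Ne]3s¹.
The numbers (kJ/mol): Li 11815, Si 3232, S 3357, Na 6910, Al 2745.
So the third ionization energies run Al < Si < S < Na < Li.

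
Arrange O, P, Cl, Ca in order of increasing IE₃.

Consider each +2 ion: O²⁺ still has 4 valence electrons; P²⁺ still has 3 valence electrons; Cl²⁺ still has 5 valence electrons; Ca²⁺ is the bare [Ar] core.
Usually core removal costs more than valence removal, but here the competition is close: a tightly held n=2 valence electron can cost more to remove than an n=3 core electron, so the actual values have to decide it.
Valence configurations: O²⁺ [He]2s²2p², P²⁺ [Ne]3s²3p¹, Cl²⁺ [Ne]3s²3p³.
Approximate IE_3 values (kJ/mol): O 5300, P 2914, Cl 3822, Ca 4912.
Overall IE_3 order: P < Cl < Ca < O.

P < Cl < Ca < O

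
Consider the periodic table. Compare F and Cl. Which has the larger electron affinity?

F is in period 2, group 17; Cl is in period 3, group 17.
Electron affinity generally becomes more exothermic across a period toward the halogens and less exothermic down a group.
All are in group 17; the group trend (electron affinity increases up the group) applies, with the exception below.
Note the exception: Cl has a higher electron affinity than F, contrary to the simple trend — F's small 2p subshell makes the incoming electron feel strong e⁻–e⁻ repulsion, so Cl actually releases more energy on gaining an electron.
Tabulated electron affinity (kJ/mol): F 328, Cl 349.
So Cl has the larger electron affinity (Cl > F).

Cl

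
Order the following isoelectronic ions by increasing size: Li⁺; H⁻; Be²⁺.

All of these have 2 electrons, so size is governed by nuclear charge alone: the more protons, the stronger the pull on the same electron cloud, and the smaller the ion.
Nuclear charges: Be²⁺ (Z=4), Li⁺ (Z=3), H⁻ (Z=1).
Smallest to largest: Be²⁺ < Li⁺ < H⁻.

Be²⁺ < Li⁺ < H⁻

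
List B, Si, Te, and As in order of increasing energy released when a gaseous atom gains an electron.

B is in period 2, group 13; Si is in period 3, group 14; As is in period 4, group 15; Te is in period 5, group 16.
EA tends to increase across a period and decrease down a group, though the pattern is less regular than for IE or radius.
These sit on a diagonal, where the across-period and down-group effects partly cancel.
As > B: the two effects oppose for this pair; the across-period effect wins (78 vs 27 kJ/mol).
Si > As: period and group pull opposite ways; the down-group shift dominates (134 vs 78 kJ/mol).
Te > Si: period and group pull opposite ways; the across-period shift dominates (190 vs 134 kJ/mol).
For reference (kJ/mol): B 27, Si 134, As 78, Te 190.
So from lowest to highest: B < As < Si < Te.

B, As, Si, Te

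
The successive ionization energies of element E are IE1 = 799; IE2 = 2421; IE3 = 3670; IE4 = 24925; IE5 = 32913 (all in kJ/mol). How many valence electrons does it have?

3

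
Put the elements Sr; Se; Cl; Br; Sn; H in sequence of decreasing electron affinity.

H is in period 1, group 1; Cl is in period 3, group 17; Se is in period 4, group 16; Br is in period 4, group 17; Sr is in period 5, group 2; Sn is in period 5, group 14.
Atoms with high Z_eff and room in the valence shell (especially the halogens) have the most exothermic electron affinities.
Here both period and group differ, so the two effects have to be weighed against each other.
H > Sr: the two effects oppose for this pair; the down-group effect wins (73 vs 5 kJ/mol).
Sn > H: period and group pull opposite ways; the across-period shift dominates (107 vs 73 kJ/mol).
Se > Sn: relative to Sn, both the across-period and down-group shifts push Se's electron affinity up.
Br > Se: Br lies to the right of Se in period 4, so the across-period effect alone puts Br higher.
Cl > Br: they share group 17; the group trend gives Cl the larger value.
Tabulated electron affinity (kJ/mol): H 73, Cl 349, Se 195, Br 325, Sr 5, Sn 107.
So from highest to lowest: Cl > Br > Se > Sn > H > Sr.

Cl > Br > Se > Sn > H > Sr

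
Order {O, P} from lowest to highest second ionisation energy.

The second ionization energy removes an electron from the +1 ion. For each element: O⁺ still has 5 valence electrons; P⁺ still has 4 valence electrons.
All are still removing valence electrons, so compare the +1 ions as you would atoms: IE_2 generally rises across a period (higher Z_eff) and falls down a group (larger shell), subject to the usual subshell exceptions.
Valence configurations: O⁺ [He]2s²2p³, P⁺ [Ne]3s²3p².
Approximate IE_2 values (kJ/mol): O 3388, P 1907.
Putting it together, IE_2: P < O.

P, O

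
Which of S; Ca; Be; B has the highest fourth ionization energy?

IE_4 is the cost of taking one more electron from the +3 cation: S³⁺ still has 3 valence electrons; Ca³⁺ is already 1 electron into the core; Be³⁺ is already 1 electron into the core; B³⁺ is the bare [He] core.
Pulling an electron out of a noble-gas core costs far more than removing a remaining valence electron, so Ca, Be and B sit at the high end of IE_4.
Tabulated IE_4 (kJ/mol): S 4556, Ca 6491, Be 21007, B 25026.
Overall IE_4 order: S < Ca < Be < B.

B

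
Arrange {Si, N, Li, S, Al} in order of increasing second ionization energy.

Si < Al < S < N < Li

IE_2 is the cost of taking one more electron from the +1 cation: Si⁺ still has 3 valence electrons; N⁺ still has 4 valence electrons; Li⁺ is the bare [He] core; S⁺ still has 5 valence electrons; Al⁺ still has 2 valence electrons.
Breaking into a closed-shell core is much more expensive than removing a leftover valence electron — Li has the largest IE_2 here.
Valence configurations: Si⁺ [Ne]3s²3p¹, N⁺ [He]2s²2p², S⁺ [Ne]3s²3p³, Al⁺ [Ne]3s².
Si⁺ loses a lone 3p electron whereas Al⁺ must break into a filled 3s² pair, so IE_2(Al) > IE_2(Si) even though Si has the higher nuclear charge.
The numbers (kJ/mol): Si 1577, N 2856, Li 7298, S 2252, Al 1817.
Putting it together, IE_2: Si < Al < S < N < Li.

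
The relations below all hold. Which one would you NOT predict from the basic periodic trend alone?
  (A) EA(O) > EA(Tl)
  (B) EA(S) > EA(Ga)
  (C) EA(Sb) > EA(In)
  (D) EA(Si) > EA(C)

The general trend: electron affinity increases across a period and decreases down a group.
(A) O (period 2, group 16) vs Tl (period 6, group 13): the stated order agrees with the simple trend.
(B) S (period 3, group 16) vs Ga (period 4, group 13): the stated order agrees with the simple trend.
(C) Sb (period 5, group 15) vs In (period 5, group 13): the stated order agrees with the simple trend.
(D) Si (period 3, group 14) vs C (period 2, group 14): the stated order contradicts the simple trend.
The exception is (D): Si's larger, more diffuse 3p orbitals accept an added electron slightly more readily than C's compact 2p.

(D)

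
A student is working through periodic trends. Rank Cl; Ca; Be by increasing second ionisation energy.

Consider each +1 ion: Cl⁺ still has 6 valence electrons; Ca⁺ still has 1 valence electron; Be⁺ still has 1 valence electron.
All are still removing valence electrons, so compare the +1 ions as you would atoms: IE_2 generally rises across a period (higher Z_eff) and falls down a group (larger shell), subject to the usual subshell exceptions.
Valence configurations: Cl⁺ [Ne]3s²3p⁴, Ca⁺ [Ar]4s¹, Be⁺ [He]2s¹.
Approximate IE_2 values (kJ/mol): Cl 2298, Ca 1145, Be 1757.
So the second ionization energies run Ca < Be < Cl.

Ca < Be < Cl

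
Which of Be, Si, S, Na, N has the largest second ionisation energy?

Consider each +1 ion: Be⁺ still has 1 valence electron; Si⁺ still has 3 valence electrons; S⁺ still has 5 valence electrons; Na⁺ is the bare [Ne] core; N⁺ still has 4 valence electrons.
Pulling an electron out of a noble-gas core costs far more than removing a remaining valence electron, so Na sits at the high end of IE_2.
Valence configurations: Be⁺ [He]2s¹, Si⁺ [Ne]3s²3p¹, S⁺ [Ne]3s²3p³, N⁺ [He]2s²2p².
The numbers (kJ/mol): Be 1757, Si 1577, S 2252, Na 4562, N 2856.
Overall IE_2 order: Si < Be < S < N < Na.

Na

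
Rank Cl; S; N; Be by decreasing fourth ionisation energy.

Be > N > Cl > S

IE_4 is the cost of taking one more electron from the +3 cation: Cl³⁺ still has 4 valence electrons; S³⁺ still has 3 valence electrons; N³⁺ still has 2 valence electrons; Be³⁺ is already 1 electron into the core.
Pulling an electron out of a noble-gas core costs far more than removing a remaining valence electron, so Be sits at the high end of IE_4.
Valence configurations: Cl³⁺ [Ne]3s²3p², S³⁺ [Ne]3s²3p¹, N³⁺ [He]2s².
Approximate IE_4 values (kJ/mol): Cl 5159, S 4556, N 7475, Be 21007.
Putting it together, IE_4: S < Cl < N < Be.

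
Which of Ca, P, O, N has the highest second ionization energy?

O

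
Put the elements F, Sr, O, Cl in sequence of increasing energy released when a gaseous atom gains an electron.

Sr, O, F, Cl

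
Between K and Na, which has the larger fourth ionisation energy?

Na

Consider each +3 ion: K³⁺ is already 2 electrons into the core; Na³⁺ is already 2 electrons into the core.
All of these are removing an electron from a noble-gas core or deeper; the smaller core (lower principal quantum number) is held far more tightly, and within a period the higher nuclear charge binds the same core more tightly.
Tabulated IE_4 (kJ/mol): K 5877, Na 9543.
Overall IE_4 order: K < Na.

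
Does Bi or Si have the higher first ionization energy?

Si

IE₁ increases left→right with effective nuclear charge and decreases top→bottom as the valence shell moves farther out.
These span different periods and groups, so the two trends combine.
Si > Bi: the two effects oppose for this pair; the down-group effect wins (786 vs 703 kJ/mol).
Approximate values (kJ/mol): Si 786, Bi 703.
So Si has the higher first ionization energy (Si > Bi).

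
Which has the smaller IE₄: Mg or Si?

Consider each +3 ion: Mg³⁺ is already 1 electron into the core; Si³⁺ still has 1 valence electron.
Breaking into a closed-shell core is much more expensive than removing a leftover valence electron — Mg has the largest IE_4 here.
Tabulated IE_4 (kJ/mol): Mg 10543, Si 4356.
Hence IE_4: Si < Mg.

Si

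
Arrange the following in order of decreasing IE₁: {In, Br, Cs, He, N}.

Removing the outermost electron gets harder across a period and easier down a group.
These span different periods and groups, so the two trends combine.
In > Cs: relative to Cs, both the across-period and down-group shifts push In's first ionization energy up.
Br > In: both effects reinforce here, so Br is clearly the higher of the two.
N > Br: the two effects oppose for this pair; the down-group effect wins (1402 vs 1140 kJ/mol).
He > N: relative to N, both the across-period and down-group shifts push He's first ionization energy up.
Approximate values (kJ/mol): He 2372, N 1402, Br 1140, In 558, Cs 376.
So from highest to lowest: He > N > Br > In > Cs.

He > N > Br > In > Cs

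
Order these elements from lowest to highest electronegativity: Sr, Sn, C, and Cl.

Sr < Sn < C < Cl

C is in period 2, group 14; Cl is in period 3, group 17; Sr is in period 5, group 2; Sn is in period 5, group 14.
Electronegativity increases across a period and decreases down a group, tracking effective nuclear charge and atomic size.
These span different periods and groups, so the two trends combine.
Sn > Sr: Sn lies to the right of Sr in period 5, so the across-period effect alone puts Sn higher.
C > Sn: C sits above Sn in group 14, so the down-group effect alone puts C higher.
Cl > C: period and group pull opposite ways; the across-period shift dominates (3.16 vs 2.55).
Tabulated electronegativity (Pauling): C 2.55, Cl 3.16, Sr 0.95, Sn 1.96.
So from lowest to highest: Sr < Sn < C < Cl.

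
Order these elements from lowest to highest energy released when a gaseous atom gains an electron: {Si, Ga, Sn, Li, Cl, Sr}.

Sr < Ga < Li < Sn < Si < Cl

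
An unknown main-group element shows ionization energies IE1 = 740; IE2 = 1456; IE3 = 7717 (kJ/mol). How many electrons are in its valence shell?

2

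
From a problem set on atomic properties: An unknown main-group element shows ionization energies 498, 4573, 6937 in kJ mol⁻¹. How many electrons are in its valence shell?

1

Look for the largest jump between consecutive ionization energies: IE2/IE1 ≈ 9.2, far larger than any earlier ratio.
That jump marks the point where a core electron is being removed. So the atom has 1 valence electron.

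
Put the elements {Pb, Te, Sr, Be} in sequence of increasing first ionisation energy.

Sr < Pb < Te < Be

Be is in period 2, group 2; Sr is in period 5, group 2; Te is in period 5, group 16; Pb is in period 6, group 14.
Across a period the outer electron is held more tightly (higher IE₁); down a group it sits in a higher shell, more shielded, and comes off more easily.
These span different periods and groups, so the two trends combine.
Pb > Sr: the two effects oppose for this pair; the across-period effect wins (716 vs 550 kJ/mol).
Te > Pb: both effects reinforce here, so Te is clearly the higher of the two.
Be > Te: the two effects oppose for this pair; the down-group effect wins (900 vs 869 kJ/mol).
Tabulated first ionization energy (kJ/mol): Be 900, Sr 550, Te 869, Pb 716.
So from lowest to highest: Sr < Pb < Te < Be.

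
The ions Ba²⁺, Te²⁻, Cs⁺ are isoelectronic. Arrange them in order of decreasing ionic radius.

All of these have 54 electrons, so size is governed by nuclear charge alone: the more protons, the stronger the pull on the same electron cloud, and the smaller the ion.
Nuclear charges: Ba²⁺ (Z=56), Cs⁺ (Z=55), Te²⁻ (Z=52).
Largest to smallest: Te²⁻ > Cs⁺ > Ba²⁺.

Te²⁻, Cs⁺, Ba²⁺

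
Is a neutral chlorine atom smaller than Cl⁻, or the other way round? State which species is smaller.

Cl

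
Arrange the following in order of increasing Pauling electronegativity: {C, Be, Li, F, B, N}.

Li < Be < B < C < N < F

Li is in period 2, group 1; Be is in period 2, group 2; B is in period 2, group 13; C is in period 2, group 14; N is in period 2, group 15; F is in period 2, group 17.
Smaller atoms with higher effective nuclear charge are more electronegative.
All lie in period 2, so electronegativity increases left to right.
So from lowest to highest: Li < Be < B < C < N < F.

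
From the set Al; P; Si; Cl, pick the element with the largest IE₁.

Cl

Al is in period 3, group 13; Si is in period 3, group 14; P is in period 3, group 15; Cl is in period 3, group 17.
Removing the outermost electron gets harder across a period and easier down a group.
All lie in period 3, so first ionization energy increases left to right.
The largest IE₁ among these belongs to Cl.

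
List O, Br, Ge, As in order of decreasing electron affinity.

Br, O, Ge, As

Adding an electron releases more energy for atoms nearer the top right (short of the noble gases).
Neither a single period nor a single group — weigh both effects.
Ge > As: this pair runs against the simple trend — see the exception note.
O > Ge: both effects reinforce here, so O is clearly the higher of the two.
Br > O: the two effects oppose for this pair; the across-period effect wins (325 vs 141 kJ/mol).
Note the exception: Ge has a higher electron affinity than As, contrary to the simple trend — adding an electron to As's half-filled 4p³ is unfavourable, so Ge (4p²) has the more exothermic EA.
For reference (kJ/mol): O 141, Ge 119, As 78, Br 325.
So from highest to lowest: Br > O > Ge > As.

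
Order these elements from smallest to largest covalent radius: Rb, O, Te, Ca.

O < Te < Ca < Rb

Atomic radius shrinks across a period as nuclear charge pulls the same shell inward, and grows down a group as new shells are added.
These span different periods and groups, so the two trends combine.
Te > O: they share group 16; the group trend gives Te the larger value.
Ca > Te: period and group pull opposite ways; the across-period shift dominates (171 vs 136 pm).
Rb > Ca: relative to Ca, both the across-period and down-group shifts push Rb's atomic radius up.
Tabulated atomic radius (pm): O 63, Ca 171, Rb 210, Te 136.
So from smallest to largest: O < Te < Ca < Rb.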